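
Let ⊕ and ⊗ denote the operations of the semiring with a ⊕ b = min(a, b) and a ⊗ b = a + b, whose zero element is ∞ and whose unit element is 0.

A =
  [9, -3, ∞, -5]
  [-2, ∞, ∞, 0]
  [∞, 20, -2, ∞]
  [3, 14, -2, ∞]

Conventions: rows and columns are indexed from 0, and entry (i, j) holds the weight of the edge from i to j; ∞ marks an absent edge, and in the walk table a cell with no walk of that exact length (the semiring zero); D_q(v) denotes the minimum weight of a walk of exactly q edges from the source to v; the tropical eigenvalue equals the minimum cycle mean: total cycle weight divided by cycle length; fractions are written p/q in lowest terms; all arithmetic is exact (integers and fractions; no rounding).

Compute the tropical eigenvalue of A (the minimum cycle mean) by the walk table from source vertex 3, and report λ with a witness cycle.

q=0: [∞, ∞, ∞, 0]
q=1: [3, 14, -2, ∞]
q=2: [12, 0, -4, -2]
q=3: [-2, 9, -6, 0]
q=4: [3, -5, -8, -7]
Optimal cycle mean attained by: cycle 0->1->0, total (-3) + (-2), length 2.
Answer: λ = -5/2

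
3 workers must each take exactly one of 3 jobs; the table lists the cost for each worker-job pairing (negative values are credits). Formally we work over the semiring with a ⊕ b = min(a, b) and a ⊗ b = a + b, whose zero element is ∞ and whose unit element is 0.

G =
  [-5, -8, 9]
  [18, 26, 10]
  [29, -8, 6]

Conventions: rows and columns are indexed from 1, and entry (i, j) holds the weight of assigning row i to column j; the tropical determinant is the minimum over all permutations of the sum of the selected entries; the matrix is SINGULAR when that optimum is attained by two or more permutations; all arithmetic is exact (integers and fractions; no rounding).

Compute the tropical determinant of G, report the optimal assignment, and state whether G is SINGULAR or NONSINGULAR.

σ = (1, 2, 3): (-5) + 26 + 6 = 27
σ = (1, 3, 2): (-5) + 10 + (-8) = -3
σ = (2, 1, 3): (-8) + 18 + 6 = 16
σ = (2, 3, 1): (-8) + 10 + 29 = 31
σ = (3, 1, 2): 9 + 18 + (-8) = 19
σ = (3, 2, 1): 9 + 26 + 29 = 64
Optimal value attained by: σ = (1, 3, 2).
Answer: det⊕(G) = -3; verdict: NONSINGULAR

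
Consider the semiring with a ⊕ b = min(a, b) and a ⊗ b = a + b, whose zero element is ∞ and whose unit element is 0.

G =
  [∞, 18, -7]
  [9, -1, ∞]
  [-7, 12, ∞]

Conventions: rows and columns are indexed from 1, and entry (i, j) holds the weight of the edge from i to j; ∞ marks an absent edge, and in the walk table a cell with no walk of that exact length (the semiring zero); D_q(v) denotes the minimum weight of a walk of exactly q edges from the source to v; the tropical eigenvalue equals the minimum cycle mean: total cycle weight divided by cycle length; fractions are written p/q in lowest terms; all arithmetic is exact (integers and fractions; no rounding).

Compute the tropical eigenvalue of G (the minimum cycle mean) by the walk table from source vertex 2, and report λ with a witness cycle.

q=0: [∞, 0, ∞]
q=1: [9, -1, ∞]
q=2: [8, -2, 2]
q=3: [-5, -3, 1]
Optimal cycle mean attained by: cycle 1->3->1, total (-7) + (-7), length 2.
Answer: λ = -7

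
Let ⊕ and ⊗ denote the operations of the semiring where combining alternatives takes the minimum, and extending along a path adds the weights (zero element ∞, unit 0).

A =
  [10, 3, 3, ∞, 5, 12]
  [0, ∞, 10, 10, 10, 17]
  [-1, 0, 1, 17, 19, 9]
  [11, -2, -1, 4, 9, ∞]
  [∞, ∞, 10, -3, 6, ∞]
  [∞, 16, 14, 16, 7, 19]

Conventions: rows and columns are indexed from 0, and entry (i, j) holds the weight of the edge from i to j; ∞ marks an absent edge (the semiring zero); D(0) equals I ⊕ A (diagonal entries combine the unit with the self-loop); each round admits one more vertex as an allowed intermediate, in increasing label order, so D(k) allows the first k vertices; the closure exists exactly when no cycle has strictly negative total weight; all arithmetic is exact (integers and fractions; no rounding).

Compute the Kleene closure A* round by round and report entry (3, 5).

D(0):
  [0, 3, 3, ∞, 5, 12]
  [0, 0, 10, 10, 10, 17]
  [-1, 0, 0, 17, 19, 9]
  [11, -2, -1, 0, 9, ∞]
  [∞, ∞, 10, -3, 0, ∞]
  [∞, 16, 14, 16, 7, 0]
D(1):
  [0, 3, 3, ∞, 5, 12]
  [0, 0, 3, 10, 5, 12]
  [-1, 0, 0, 17, 4, 9]
  [11, -2, -1, 0, 9, 23]
  [∞, ∞, 10, -3, 0, ∞]
  [∞, 16, 14, 16, 7, 0]
D(2):
  [0, 3, 3, 13, 5, 12]
  [0, 0, 3, 10, 5, 12]
  [-1, 0, 0, 10, 4, 9]
  [-2, -2, -1, 0, 3, 10]
  [∞, ∞, 10, -3, 0, ∞]
  [16, 16, 14, 16, 7, 0]
D(3):
  [0, 3, 3, 13, 5, 12]
  [0, 0, 3, 10, 5, 12]
  [-1, 0, 0, 10, 4, 9]
  [-2, -2, -1, 0, 3, 8]
  [9, 10, 10, -3, 0, 19]
  [13, 14, 14, 16, 7, 0]
D(4):
  [0, 3, 3, 13, 5, 12]
  [0, 0, 3, 10, 5, 12]
  [-1, 0, 0, 10, 4, 9]
  [-2, -2, -1, 0, 3, 8]
  [-5, -5, -4, -3, 0, 5]
  [13, 14, 14, 16, 7, 0]
D(5):
  [0, 0, 1, 2, 5, 10]
  [0, 0, 1, 2, 5, 10]
  [-1, -1, 0, 1, 4, 9]
  [-2, -2, -1, 0, 3, 8]
  [-5, -5, -4, -3, 0, 5]
  [2, 2, 3, 4, 7, 0]
D(6):
  [0, 0, 1, 2, 5, 10]
  [0, 0, 1, 2, 5, 10]
  [-1, -1, 0, 1, 4, 9]
  [-2, -2, -1, 0, 3, 8]
  [-5, -5, -4, -3, 0, 5]
  [2, 2, 3, 4, 7, 0]
Answer: A*[3][5] = 8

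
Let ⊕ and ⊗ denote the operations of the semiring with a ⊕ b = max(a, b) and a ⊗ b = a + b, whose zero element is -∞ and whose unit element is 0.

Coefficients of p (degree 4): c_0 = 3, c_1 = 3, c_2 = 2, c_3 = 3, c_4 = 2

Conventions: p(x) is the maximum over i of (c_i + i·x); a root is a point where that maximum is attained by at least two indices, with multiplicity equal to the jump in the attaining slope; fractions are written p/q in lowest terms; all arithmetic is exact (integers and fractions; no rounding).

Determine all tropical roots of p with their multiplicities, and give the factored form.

hull edge (i=0, c=3) to (i=3, c=3): slope 0, span 3
hull edge (i=3, c=3) to (i=4, c=2): slope -1, span 1
Factored form: p(x) = 2 ⊗ (x ⊕ 0) ⊗ (x ⊕ 0) ⊗ (x ⊕ 0) ⊗ (x ⊕ 1)
Answer: roots = 0 (mult 3), 1 (mult 1)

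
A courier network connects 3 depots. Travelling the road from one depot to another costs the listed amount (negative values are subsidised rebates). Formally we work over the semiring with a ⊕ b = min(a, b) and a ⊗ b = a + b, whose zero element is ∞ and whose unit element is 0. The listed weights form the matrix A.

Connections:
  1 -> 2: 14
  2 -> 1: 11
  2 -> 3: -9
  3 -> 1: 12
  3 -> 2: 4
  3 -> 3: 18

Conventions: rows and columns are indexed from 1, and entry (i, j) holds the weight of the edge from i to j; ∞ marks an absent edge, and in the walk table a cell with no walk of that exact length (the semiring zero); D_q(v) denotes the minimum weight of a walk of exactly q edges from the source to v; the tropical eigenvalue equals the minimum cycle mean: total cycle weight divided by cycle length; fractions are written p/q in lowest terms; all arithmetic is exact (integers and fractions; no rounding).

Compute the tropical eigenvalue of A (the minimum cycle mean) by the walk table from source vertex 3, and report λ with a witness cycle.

q=0: [∞, ∞, 0]
q=1: [12, 4, 18]
q=2: [15, 22, -5]
q=3: [7, -1, 13]
Optimal cycle mean attained by: cycle 2->3->2, total (-9) + 4, length 2.
Answer: λ = -5/2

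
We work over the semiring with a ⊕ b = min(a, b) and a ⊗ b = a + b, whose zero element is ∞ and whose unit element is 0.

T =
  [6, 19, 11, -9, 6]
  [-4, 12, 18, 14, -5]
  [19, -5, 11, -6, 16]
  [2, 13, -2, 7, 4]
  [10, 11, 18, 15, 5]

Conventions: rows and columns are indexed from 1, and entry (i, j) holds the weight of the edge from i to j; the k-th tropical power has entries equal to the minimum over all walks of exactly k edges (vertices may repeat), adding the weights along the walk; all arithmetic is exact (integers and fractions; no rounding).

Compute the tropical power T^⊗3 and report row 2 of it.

T^⊗2:
  [-7, 4, -11, -3, -5]
  [2, 6, 7, -13, 0]
  [-9, 6, -8, 1, -10]
  [8, -7, 5, -8, 8]
  [7, 13, 13, 1, 6]
T^⊗3:
  [-1, -16, -5, -17, -1]
  [-11, 0, -15, -7, -9]
  [-3, -13, -1, -18, -5]
  [-11, 0, -10, -1, -12]
  [3, 8, -1, -2, 5]
Answer: row 2 of T^⊗3 = [-11, 0, -15, -7, -9]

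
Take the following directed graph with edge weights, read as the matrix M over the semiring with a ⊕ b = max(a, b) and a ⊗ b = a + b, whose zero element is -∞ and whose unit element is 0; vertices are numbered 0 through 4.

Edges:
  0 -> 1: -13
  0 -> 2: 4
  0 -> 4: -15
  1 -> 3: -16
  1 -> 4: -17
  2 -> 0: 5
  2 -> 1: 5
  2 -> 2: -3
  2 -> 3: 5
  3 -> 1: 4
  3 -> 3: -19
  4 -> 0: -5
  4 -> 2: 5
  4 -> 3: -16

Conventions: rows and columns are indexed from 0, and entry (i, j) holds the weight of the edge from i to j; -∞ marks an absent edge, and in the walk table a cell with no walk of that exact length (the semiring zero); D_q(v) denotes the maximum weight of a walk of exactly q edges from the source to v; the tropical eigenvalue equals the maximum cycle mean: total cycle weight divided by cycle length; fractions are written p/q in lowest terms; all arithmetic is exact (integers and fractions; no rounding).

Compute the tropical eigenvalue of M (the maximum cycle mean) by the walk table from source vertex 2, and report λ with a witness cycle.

q=0: [-∞, -∞, 0, -∞, -∞]
q=1: [5, 5, -3, 5, -∞]
q=2: [2, 9, 9, 2, -10]
q=3: [14, 14, 6, 14, -8]
q=4: [11, 18, 18, 11, -1]
q=5: [23, 23, 15, 23, 1]
Optimal cycle mean attained by: cycle 0->2->0, total 4 + 5, length 2.
Answer: λ = 9/2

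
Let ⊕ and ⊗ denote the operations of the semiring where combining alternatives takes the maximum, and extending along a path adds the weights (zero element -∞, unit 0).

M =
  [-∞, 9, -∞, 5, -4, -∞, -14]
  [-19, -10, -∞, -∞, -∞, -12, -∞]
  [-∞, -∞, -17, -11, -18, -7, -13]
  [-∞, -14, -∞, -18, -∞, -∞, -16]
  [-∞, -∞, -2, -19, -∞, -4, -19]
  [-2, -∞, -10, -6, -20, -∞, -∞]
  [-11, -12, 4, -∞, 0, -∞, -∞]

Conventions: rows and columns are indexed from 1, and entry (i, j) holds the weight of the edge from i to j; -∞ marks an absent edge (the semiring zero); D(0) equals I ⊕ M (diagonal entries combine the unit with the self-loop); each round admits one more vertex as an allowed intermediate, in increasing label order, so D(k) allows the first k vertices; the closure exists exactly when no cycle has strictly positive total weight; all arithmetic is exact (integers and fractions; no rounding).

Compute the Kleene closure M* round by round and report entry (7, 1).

D(0):
  [0, 9, -∞, 5, -4, -∞, -14]
  [-19, 0, -∞, -∞, -∞, -12, -∞]
  [-∞, -∞, 0, -11, -18, -7, -13]
  [-∞, -14, -∞, 0, -∞, -∞, -16]
  [-∞, -∞, -2, -19, 0, -4, -19]
  [-2, -∞, -10, -6, -20, 0, -∞]
  [-11, -12, 4, -∞, 0, -∞, 0]
D(1):
  [0, 9, -∞, 5, -4, -∞, -14]
  [-19, 0, -∞, -14, -23, -12, -33]
  [-∞, -∞, 0, -11, -18, -7, -13]
  [-∞, -14, -∞, 0, -∞, -∞, -16]
  [-∞, -∞, -2, -19, 0, -4, -19]
  [-2, 7, -10, 3, -6, 0, -16]
  [-11, -2, 4, -6, 0, -∞, 0]
D(2):
  [0, 9, -∞, 5, -4, -3, -14]
  [-19, 0, -∞, -14, -23, -12, -33]
  [-∞, -∞, 0, -11, -18, -7, -13]
  [-33, -14, -∞, 0, -37, -26, -16]
  [-∞, -∞, -2, -19, 0, -4, -19]
  [-2, 7, -10, 3, -6, 0, -16]
  [-11, -2, 4, -6, 0, -14, 0]
D(3):
  [0, 9, -∞, 5, -4, -3, -14]
  [-19, 0, -∞, -14, -23, -12, -33]
  [-∞, -∞, 0, -11, -18, -7, -13]
  [-33, -14, -∞, 0, -37, -26, -16]
  [-∞, -∞, -2, -13, 0, -4, -15]
  [-2, 7, -10, 3, -6, 0, -16]
  [-11, -2, 4, -6, 0, -3, 0]
D(4):
  [0, 9, -∞, 5, -4, -3, -11]
  [-19, 0, -∞, -14, -23, -12, -30]
  [-44, -25, 0, -11, -18, -7, -13]
  [-33, -14, -∞, 0, -37, -26, -16]
  [-46, -27, -2, -13, 0, -4, -15]
  [-2, 7, -10, 3, -6, 0, -13]
  [-11, -2, 4, -6, 0, -3, 0]
D(5):
  [0, 9, -6, 5, -4, -3, -11]
  [-19, 0, -25, -14, -23, -12, -30]
  [-44, -25, 0, -11, -18, -7, -13]
  [-33, -14, -39, 0, -37, -26, -16]
  [-46, -27, -2, -13, 0, -4, -15]
  [-2, 7, -8, 3, -6, 0, -13]
  [-11, -2, 4, -6, 0, -3, 0]
D(6):
  [0, 9, -6, 5, -4, -3, -11]
  [-14, 0, -20, -9, -18, -12, -25]
  [-9, 0, 0, -4, -13, -7, -13]
  [-28, -14, -34, 0, -32, -26, -16]
  [-6, 3, -2, -1, 0, -4, -15]
  [-2, 7, -8, 3, -6, 0, -13]
  [-5, 4, 4, 0, 0, -3, 0]
D(7):
  [0, 9, -6, 5, -4, -3, -11]
  [-14, 0, -20, -9, -18, -12, -25]
  [-9, 0, 0, -4, -13, -7, -13]
  [-21, -12, -12, 0, -16, -19, -16]
  [-6, 3, -2, -1, 0, -4, -15]
  [-2, 7, -8, 3, -6, 0, -13]
  [-5, 4, 4, 0, 0, -3, 0]
Answer: M*[7][1] = -5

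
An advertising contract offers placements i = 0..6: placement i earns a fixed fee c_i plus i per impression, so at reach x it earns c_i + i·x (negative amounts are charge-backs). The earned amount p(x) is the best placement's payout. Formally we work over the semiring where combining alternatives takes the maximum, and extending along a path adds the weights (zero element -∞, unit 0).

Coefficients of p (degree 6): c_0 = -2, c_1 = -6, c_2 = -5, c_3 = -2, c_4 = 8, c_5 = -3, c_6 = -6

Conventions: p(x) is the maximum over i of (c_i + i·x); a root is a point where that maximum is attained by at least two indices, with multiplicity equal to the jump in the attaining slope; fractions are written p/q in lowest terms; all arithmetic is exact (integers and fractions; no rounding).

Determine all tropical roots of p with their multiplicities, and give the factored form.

hull edge (i=0, c=-2) to (i=4, c=8): slope 5/2, span 4
hull edge (i=4, c=8) to (i=6, c=-6): slope -7, span 2
Factored form: p(x) = -6 ⊗ (x ⊕ (-5/2)) ⊗ (x ⊕ (-5/2)) ⊗ (x ⊕ (-5/2)) ⊗ (x ⊕ (-5/2)) ⊗ (x ⊕ 7) ⊗ (x ⊕ 7)
Answer: roots = -5/2 (mult 4), 7 (mult 2)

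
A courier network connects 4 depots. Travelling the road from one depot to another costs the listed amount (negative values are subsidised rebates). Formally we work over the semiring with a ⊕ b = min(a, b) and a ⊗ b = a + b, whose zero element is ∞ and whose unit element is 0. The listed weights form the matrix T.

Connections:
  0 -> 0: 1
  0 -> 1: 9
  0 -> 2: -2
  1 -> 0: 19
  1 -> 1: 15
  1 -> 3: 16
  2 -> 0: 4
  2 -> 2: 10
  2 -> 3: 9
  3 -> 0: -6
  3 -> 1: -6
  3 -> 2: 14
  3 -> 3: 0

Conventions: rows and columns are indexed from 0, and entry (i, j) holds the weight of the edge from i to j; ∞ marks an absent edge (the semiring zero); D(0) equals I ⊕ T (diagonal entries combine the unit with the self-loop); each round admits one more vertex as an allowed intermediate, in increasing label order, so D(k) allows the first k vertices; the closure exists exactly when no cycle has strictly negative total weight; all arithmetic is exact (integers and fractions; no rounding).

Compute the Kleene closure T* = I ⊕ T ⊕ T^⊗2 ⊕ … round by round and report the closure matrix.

D(0):
  [0, 9, -2, ∞]
  [19, 0, ∞, 16]
  [4, ∞, 0, 9]
  [-6, -6, 14, 0]
D(1):
  [0, 9, -2, ∞]
  [19, 0, 17, 16]
  [4, 13, 0, 9]
  [-6, -6, -8, 0]
D(2):
  [0, 9, -2, 25]
  [19, 0, 17, 16]
  [4, 13, 0, 9]
  [-6, -6, -8, 0]
D(3):
  [0, 9, -2, 7]
  [19, 0, 17, 16]
  [4, 13, 0, 9]
  [-6, -6, -8, 0]
D(4):
  [0, 1, -2, 7]
  [10, 0, 8, 16]
  [3, 3, 0, 9]
  [-6, -6, -8, 0]
Answer: T* = [[0, 1, -2, 7], [10, 0, 8, 16], [3, 3, 0, 9], [-6, -6, -8, 0]]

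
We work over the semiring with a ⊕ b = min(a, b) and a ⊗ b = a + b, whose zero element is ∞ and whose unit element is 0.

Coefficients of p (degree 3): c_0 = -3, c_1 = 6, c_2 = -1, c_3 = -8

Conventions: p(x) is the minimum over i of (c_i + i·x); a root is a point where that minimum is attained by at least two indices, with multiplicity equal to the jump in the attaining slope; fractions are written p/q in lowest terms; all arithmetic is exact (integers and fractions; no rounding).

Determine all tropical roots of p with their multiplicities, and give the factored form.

hull edge (i=0, c=-3) to (i=3, c=-8): slope -5/3, span 3
Factored form: p(x) = -8 ⊗ (x ⊕ 5/3) ⊗ (x ⊕ 5/3) ⊗ (x ⊕ 5/3)
Answer: roots = 5/3 (mult 3)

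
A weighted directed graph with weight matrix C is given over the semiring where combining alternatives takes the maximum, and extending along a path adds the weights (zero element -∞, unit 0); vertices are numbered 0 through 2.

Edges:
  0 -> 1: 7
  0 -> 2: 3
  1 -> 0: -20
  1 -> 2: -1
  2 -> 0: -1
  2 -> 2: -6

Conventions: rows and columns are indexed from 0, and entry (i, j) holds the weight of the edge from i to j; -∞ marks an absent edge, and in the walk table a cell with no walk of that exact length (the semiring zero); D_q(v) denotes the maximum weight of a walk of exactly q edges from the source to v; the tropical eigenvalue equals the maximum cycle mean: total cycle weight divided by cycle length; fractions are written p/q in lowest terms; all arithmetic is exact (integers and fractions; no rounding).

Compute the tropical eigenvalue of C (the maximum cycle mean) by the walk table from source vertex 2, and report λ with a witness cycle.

q=0: [-∞, -∞, 0]
q=1: [-1, -∞, -6]
q=2: [-7, 6, 2]
q=3: [1, 0, 5]
Optimal cycle mean attained by: cycle 0->1->2->0, total 7 + (-1) + (-1), length 3.
Answer: λ = 5/3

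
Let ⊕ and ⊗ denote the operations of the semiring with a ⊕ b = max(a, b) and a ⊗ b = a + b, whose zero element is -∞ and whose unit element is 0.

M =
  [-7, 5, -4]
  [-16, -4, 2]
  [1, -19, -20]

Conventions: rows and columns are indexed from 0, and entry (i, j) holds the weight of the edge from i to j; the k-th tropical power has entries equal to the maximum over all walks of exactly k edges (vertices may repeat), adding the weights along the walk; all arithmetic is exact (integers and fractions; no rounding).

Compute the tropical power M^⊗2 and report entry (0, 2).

M^⊗2:
  [-3, 1, 7]
  [3, -8, -2]
  [-6, 6, -3]
Key observation: the optimum is the walk 0->1->2, with weight 5 + 2 = 7.
Optimal value attained by: walk 0->1->2.
Answer: (M^⊗2)[0][2] = 7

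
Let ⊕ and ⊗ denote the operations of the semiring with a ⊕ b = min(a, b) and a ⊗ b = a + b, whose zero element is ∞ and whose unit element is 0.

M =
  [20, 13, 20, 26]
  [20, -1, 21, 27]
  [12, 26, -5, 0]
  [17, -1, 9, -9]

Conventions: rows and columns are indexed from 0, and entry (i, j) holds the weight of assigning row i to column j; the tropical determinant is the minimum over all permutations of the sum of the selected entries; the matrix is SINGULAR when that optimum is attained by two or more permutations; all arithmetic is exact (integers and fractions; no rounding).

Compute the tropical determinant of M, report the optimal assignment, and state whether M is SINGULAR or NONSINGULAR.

σ = (0, 1, 2, 3): 20 + (-1) + (-5) + (-9) = 5
σ = (0, 1, 3, 2): 20 + (-1) + 0 + 9 = 28
σ = (0, 2, 1, 3): 20 + 21 + 26 + (-9) = 58
σ = (0, 2, 3, 1): 20 + 21 + 0 + (-1) = 40
σ = (0, 3, 1, 2): 20 + 27 + 26 + 9 = 82
σ = (0, 3, 2, 1): 20 + 27 + (-5) + (-1) = 41
σ = (1, 0, 2, 3): 13 + 20 + (-5) + (-9) = 19
σ = (1, 0, 3, 2): 13 + 20 + 0 + 9 = 42
σ = (1, 2, 0, 3): 13 + 21 + 12 + (-9) = 37
σ = (1, 2, 3, 0): 13 + 21 + 0 + 17 = 51
σ = (1, 3, 0, 2): 13 + 27 + 12 + 9 = 61
σ = (1, 3, 2, 0): 13 + 27 + (-5) + 17 = 52
σ = (2, 0, 1, 3): 20 + 20 + 26 + (-9) = 57
σ = (2, 0, 3, 1): 20 + 20 + 0 + (-1) = 39
σ = (2, 1, 0, 3): 20 + (-1) + 12 + (-9) = 22
σ = (2, 1, 3, 0): 20 + (-1) + 0 + 17 = 36
σ = (2, 3, 0, 1): 20 + 27 + 12 + (-1) = 58
σ = (2, 3, 1, 0): 20 + 27 + 26 + 17 = 90
σ = (3, 0, 1, 2): 26 + 20 + 26 + 9 = 81
σ = (3, 0, 2, 1): 26 + 20 + (-5) + (-1) = 40
σ = (3, 1, 0, 2): 26 + (-1) + 12 + 9 = 46
σ = (3, 1, 2, 0): 26 + (-1) + (-5) + 17 = 37
σ = (3, 2, 0, 1): 26 + 21 + 12 + (-1) = 58
σ = (3, 2, 1, 0): 26 + 21 + 26 + 17 = 90
Optimal value attained by: σ = (0, 1, 2, 3).
Answer: det⊕(M) = 5; verdict: NONSINGULAR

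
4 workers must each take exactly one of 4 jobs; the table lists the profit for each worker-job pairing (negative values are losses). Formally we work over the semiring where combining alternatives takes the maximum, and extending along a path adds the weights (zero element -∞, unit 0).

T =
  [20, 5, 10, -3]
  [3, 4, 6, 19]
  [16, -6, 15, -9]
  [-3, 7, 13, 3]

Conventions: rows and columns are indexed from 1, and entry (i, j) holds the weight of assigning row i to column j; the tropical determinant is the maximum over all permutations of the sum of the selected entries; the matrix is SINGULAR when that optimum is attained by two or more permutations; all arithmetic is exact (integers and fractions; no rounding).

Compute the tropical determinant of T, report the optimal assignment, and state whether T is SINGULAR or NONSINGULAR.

σ = (1, 2, 3, 4): 20 + 4 + 15 + 3 = 42
σ = (1, 2, 4, 3): 20 + 4 + (-9) + 13 = 28
σ = (1, 3, 2, 4): 20 + 6 + (-6) + 3 = 23
σ = (1, 3, 4, 2): 20 + 6 + (-9) + 7 = 24
σ = (1, 4, 2, 3): 20 + 19 + (-6) + 13 = 46
σ = (1, 4, 3, 2): 20 + 19 + 15 + 7 = 61
σ = (2, 1, 3, 4): 5 + 3 + 15 + 3 = 26
σ = (2, 1, 4, 3): 5 + 3 + (-9) + 13 = 12
σ = (2, 3, 1, 4): 5 + 6 + 16 + 3 = 30
σ = (2, 3, 4, 1): 5 + 6 + (-9) + (-3) = -1
σ = (2, 4, 1, 3): 5 + 19 + 16 + 13 = 53
σ = (2, 4, 3, 1): 5 + 19 + 15 + (-3) = 36
σ = (3, 1, 2, 4): 10 + 3 + (-6) + 3 = 10
σ = (3, 1, 4, 2): 10 + 3 + (-9) + 7 = 11
σ = (3, 2, 1, 4): 10 + 4 + 16 + 3 = 33
σ = (3, 2, 4, 1): 10 + 4 + (-9) + (-3) = 2
σ = (3, 4, 1, 2): 10 + 19 + 16 + 7 = 52
σ = (3, 4, 2, 1): 10 + 19 + (-6) + (-3) = 20
σ = (4, 1, 2, 3): (-3) + 3 + (-6) + 13 = 7
σ = (4, 1, 3, 2): (-3) + 3 + 15 + 7 = 22
σ = (4, 2, 1, 3): (-3) + 4 + 16 + 13 = 30
σ = (4, 2, 3, 1): (-3) + 4 + 15 + (-3) = 13
σ = (4, 3, 1, 2): (-3) + 6 + 16 + 7 = 26
σ = (4, 3, 2, 1): (-3) + 6 + (-6) + (-3) = -6
Optimal value attained by: σ = (1, 4, 3, 2).
Answer: det⊕(T) = 61; verdict: NONSINGULAR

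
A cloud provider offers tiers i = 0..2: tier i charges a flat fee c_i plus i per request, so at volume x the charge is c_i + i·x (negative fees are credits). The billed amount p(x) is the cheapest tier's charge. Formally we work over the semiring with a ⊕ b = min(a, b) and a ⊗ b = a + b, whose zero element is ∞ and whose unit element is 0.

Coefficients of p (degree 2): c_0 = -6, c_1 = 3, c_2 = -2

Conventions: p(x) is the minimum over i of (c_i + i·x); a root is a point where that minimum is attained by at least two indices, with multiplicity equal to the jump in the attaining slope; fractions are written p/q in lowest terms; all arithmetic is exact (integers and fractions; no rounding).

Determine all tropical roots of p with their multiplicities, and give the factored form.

hull edge (i=0, c=-6) to (i=2, c=-2): slope 2, span 2
Factored form: p(x) = -2 ⊗ (x ⊕ (-2)) ⊗ (x ⊕ (-2))
Answer: roots = -2 (mult 2)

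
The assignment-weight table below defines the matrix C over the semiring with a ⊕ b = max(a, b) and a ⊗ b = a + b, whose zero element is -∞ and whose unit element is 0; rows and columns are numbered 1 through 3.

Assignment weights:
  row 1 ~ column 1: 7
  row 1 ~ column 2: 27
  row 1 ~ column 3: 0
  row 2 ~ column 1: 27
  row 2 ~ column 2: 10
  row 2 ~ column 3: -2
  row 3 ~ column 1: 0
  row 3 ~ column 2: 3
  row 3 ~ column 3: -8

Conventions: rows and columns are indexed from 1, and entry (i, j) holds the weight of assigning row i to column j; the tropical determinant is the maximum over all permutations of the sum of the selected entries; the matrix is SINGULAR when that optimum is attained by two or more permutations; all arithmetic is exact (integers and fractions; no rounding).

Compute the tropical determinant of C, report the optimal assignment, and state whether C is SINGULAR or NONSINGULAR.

σ = (1, 2, 3): 7 + 10 + (-8) = 9
σ = (1, 3, 2): 7 + (-2) + 3 = 8
σ = (2, 1, 3): 27 + 27 + (-8) = 46
σ = (2, 3, 1): 27 + (-2) + 0 = 25
σ = (3, 1, 2): 0 + 27 + 3 = 30
σ = (3, 2, 1): 0 + 10 + 0 = 10
Optimal value attained by: σ = (2, 1, 3).
Answer: det⊕(C) = 46; verdict: NONSINGULAR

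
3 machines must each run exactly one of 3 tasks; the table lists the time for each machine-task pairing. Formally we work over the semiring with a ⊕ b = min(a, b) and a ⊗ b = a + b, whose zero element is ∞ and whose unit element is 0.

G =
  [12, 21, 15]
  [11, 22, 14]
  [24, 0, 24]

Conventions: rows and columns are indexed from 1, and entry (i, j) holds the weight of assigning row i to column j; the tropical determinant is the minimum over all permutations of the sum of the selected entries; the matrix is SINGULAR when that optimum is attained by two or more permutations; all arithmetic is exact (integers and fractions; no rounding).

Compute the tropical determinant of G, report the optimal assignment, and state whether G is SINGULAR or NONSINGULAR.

σ = (1, 2, 3): 12 + 22 + 24 = 58
σ = (1, 3, 2): 12 + 14 + 0 = 26
σ = (2, 1, 3): 21 + 11 + 24 = 56
σ = (2, 3, 1): 21 + 14 + 24 = 59
σ = (3, 1, 2): 15 + 11 + 0 = 26
σ = (3, 2, 1): 15 + 22 + 24 = 61
Optimal value attained by: σ = (1, 3, 2).
Answer: det⊕(G) = 26; verdict: SINGULAR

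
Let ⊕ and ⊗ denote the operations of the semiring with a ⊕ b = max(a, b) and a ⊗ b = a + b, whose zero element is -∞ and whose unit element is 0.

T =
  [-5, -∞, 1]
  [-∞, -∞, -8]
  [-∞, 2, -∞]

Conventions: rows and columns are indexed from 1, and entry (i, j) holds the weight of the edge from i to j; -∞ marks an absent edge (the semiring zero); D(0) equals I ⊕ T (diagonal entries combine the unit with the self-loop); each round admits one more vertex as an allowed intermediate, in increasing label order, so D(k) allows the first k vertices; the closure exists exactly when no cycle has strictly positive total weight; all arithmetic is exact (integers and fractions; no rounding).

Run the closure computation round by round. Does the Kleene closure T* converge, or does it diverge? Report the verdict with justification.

D(0):
  [0, -∞, 1]
  [-∞, 0, -8]
  [-∞, 2, 0]
D(1):
  [0, -∞, 1]
  [-∞, 0, -8]
  [-∞, 2, 0]
D(2):
  [0, -∞, 1]
  [-∞, 0, -8]
  [-∞, 2, 0]
D(3):
  [0, 3, 1]
  [-∞, 0, -8]
  [-∞, 2, 0]
Key observation: every diagonal entry stays at the unit through all rounds, so no improving cycle exists.
Answer: CONVERGES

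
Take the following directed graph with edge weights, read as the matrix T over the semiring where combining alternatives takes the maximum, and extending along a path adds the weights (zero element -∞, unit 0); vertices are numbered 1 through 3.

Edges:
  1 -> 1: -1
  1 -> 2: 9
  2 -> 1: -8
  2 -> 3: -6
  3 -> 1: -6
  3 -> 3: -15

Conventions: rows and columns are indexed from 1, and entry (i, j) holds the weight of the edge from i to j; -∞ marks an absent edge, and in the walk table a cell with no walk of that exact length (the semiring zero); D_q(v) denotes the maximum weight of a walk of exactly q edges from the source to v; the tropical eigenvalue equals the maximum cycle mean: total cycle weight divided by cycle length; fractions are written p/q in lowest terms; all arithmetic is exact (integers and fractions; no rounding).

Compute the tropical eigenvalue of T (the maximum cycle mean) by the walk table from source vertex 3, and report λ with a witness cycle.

q=0: [-∞, -∞, 0]
q=1: [-6, -∞, -15]
q=2: [-7, 3, -30]
q=3: [-5, 2, -3]
Optimal cycle mean attained by: cycle 1->2->1, total 9 + (-8), length 2.
Answer: λ = 1/2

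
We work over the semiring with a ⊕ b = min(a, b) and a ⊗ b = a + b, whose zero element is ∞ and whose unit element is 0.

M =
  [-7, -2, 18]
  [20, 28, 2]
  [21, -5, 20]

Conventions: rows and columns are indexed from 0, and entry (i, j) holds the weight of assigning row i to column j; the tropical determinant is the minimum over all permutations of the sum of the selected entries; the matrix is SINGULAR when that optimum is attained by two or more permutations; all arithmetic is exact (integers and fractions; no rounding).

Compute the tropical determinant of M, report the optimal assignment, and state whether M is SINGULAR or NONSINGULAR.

σ = (0, 1, 2): (-7) + 28 + 20 = 41
σ = (0, 2, 1): (-7) + 2 + (-5) = -10
σ = (1, 0, 2): (-2) + 20 + 20 = 38
σ = (1, 2, 0): (-2) + 2 + 21 = 21
σ = (2, 0, 1): 18 + 20 + (-5) = 33
σ = (2, 1, 0): 18 + 28 + 21 = 67
Optimal value attained by: σ = (0, 2, 1).
Answer: det⊕(M) = -10; verdict: NONSINGULAR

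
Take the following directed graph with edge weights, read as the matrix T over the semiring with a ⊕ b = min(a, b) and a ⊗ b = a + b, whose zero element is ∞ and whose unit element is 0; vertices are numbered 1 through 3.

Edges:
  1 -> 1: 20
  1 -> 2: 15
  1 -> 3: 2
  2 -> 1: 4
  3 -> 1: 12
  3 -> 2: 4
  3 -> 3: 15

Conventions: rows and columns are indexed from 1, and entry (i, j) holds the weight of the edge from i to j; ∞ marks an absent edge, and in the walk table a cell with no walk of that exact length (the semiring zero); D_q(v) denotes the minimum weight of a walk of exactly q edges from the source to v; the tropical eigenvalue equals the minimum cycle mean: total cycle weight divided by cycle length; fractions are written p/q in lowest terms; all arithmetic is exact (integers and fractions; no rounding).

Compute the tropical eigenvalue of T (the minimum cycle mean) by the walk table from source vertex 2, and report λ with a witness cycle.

q=0: [∞, 0, ∞]
q=1: [4, ∞, ∞]
q=2: [24, 19, 6]
q=3: [18, 10, 21]
Optimal cycle mean attained by: cycle 1->3->2->1, total 2 + 4 + 4, length 3.
Answer: λ = 10/3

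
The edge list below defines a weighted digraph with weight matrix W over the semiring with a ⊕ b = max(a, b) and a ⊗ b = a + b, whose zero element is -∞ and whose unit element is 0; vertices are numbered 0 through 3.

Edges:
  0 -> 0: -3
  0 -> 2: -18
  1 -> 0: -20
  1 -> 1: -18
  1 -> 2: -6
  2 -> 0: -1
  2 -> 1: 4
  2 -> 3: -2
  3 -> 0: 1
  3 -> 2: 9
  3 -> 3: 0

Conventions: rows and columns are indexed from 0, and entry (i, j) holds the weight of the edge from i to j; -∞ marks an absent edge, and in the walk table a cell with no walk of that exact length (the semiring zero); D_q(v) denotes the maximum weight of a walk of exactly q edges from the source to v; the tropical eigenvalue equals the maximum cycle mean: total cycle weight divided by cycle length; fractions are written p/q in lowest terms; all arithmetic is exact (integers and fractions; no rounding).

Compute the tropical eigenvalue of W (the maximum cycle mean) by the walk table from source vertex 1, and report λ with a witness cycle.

q=0: [-∞, 0, -∞, -∞]
q=1: [-20, -18, -6, -∞]
q=2: [-7, -2, -24, -8]
q=3: [-7, -20, 1, -8]
q=4: [0, 5, 1, -1]
Optimal cycle mean attained by: cycle 2->3->2, total (-2) + 9, length 2.
Answer: λ = 7/2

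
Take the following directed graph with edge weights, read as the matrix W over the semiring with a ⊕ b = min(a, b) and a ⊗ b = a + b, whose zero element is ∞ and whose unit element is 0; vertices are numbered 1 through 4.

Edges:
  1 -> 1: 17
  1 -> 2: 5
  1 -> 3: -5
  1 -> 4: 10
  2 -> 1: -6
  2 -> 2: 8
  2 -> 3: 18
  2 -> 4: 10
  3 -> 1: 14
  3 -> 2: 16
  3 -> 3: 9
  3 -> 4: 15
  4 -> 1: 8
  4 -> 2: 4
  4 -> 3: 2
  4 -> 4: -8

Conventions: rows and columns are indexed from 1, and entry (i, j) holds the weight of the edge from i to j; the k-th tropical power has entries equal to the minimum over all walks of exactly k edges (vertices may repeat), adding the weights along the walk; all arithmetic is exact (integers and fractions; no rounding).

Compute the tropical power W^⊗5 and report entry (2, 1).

W^⊗2:
  [-1, 11, 4, 2]
  [2, -1, -11, 2]
  [10, 19, 9, 7]
  [-2, -4, -6, -16]
W^⊗3:
  [5, 4, -6, -6]
  [-7, 5, -3, -6]
  [13, 11, 5, -1]
  [-10, -12, -14, -24]
W^⊗4:
  [-2, -2, -4, -14]
  [-1, -2, -12, -14]
  [5, 3, 1, -9]
  [-18, -20, -22, -32]
W^⊗5:
  [-8, -10, -12, -22]
  [-8, -10, -12, -22]
  [-3, -5, -7, -17]
  [-26, -28, -30, -40]
Key observation: the optimum is the walk 2->1->2->1->2->1, with weight (-6) + 5 + (-6) + 5 + (-6) = -8.
Optimal value attained by: walk 2->1->2->1->2->1.
Answer: (W^⊗5)[2][1] = -8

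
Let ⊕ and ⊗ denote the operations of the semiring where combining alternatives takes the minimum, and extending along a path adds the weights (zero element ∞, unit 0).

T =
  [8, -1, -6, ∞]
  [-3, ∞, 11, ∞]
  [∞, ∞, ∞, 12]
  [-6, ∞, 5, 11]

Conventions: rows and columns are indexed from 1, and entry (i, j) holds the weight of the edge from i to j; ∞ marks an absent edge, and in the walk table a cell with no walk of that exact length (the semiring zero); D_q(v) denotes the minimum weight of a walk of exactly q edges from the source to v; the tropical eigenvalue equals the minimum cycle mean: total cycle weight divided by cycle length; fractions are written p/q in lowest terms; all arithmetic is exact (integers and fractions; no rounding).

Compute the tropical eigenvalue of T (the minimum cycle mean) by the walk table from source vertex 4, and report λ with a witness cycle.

q=0: [∞, ∞, ∞, 0]
q=1: [-6, ∞, 5, 11]
q=2: [2, -7, -12, 17]
q=3: [-10, 1, -4, 0]
q=4: [-6, -11, -16, 8]
Optimal cycle mean attained by: cycle 1->2->1, total (-1) + (-3), length 2.
Answer: λ = -2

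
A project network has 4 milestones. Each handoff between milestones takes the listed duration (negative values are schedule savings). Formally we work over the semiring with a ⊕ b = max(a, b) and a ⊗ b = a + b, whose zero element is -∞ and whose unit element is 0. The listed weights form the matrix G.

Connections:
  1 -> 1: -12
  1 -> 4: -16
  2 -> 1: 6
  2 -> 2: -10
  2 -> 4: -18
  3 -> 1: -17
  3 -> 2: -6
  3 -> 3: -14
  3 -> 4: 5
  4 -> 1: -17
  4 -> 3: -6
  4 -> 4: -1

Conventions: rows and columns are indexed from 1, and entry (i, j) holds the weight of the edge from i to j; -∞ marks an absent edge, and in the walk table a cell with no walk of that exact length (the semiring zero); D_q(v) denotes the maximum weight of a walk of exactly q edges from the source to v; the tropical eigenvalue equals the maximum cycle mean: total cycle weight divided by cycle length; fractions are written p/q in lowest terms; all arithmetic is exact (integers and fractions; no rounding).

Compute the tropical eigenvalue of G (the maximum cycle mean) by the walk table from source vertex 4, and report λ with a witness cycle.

q=0: [-∞, -∞, -∞, 0]
q=1: [-17, -∞, -6, -1]
q=2: [-18, -12, -7, -1]
q=3: [-6, -13, -7, -2]
q=4: [-7, -13, -8, -2]
Optimal cycle mean attained by: cycle 3->4->3, total 5 + (-6), length 2.
Answer: λ = -1/2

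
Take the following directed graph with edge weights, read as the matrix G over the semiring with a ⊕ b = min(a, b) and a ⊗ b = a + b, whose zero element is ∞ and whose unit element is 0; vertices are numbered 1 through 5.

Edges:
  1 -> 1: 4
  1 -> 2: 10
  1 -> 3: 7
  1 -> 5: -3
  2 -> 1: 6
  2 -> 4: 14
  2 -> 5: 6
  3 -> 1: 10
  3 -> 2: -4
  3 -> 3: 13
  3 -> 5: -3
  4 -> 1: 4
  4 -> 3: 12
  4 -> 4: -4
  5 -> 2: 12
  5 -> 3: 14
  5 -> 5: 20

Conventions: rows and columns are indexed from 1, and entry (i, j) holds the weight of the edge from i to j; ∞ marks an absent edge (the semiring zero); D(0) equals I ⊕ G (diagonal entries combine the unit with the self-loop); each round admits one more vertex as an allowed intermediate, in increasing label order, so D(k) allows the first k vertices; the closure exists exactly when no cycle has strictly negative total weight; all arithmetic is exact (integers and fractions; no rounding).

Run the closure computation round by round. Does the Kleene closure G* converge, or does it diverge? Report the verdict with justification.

Detection: at round 0, diagonal entry (4, 4) turns strictly negative.
Key observation: the cycle 4->4 has total weight (-4), which is strictly negative.
Answer: DIVERGES — negative cycle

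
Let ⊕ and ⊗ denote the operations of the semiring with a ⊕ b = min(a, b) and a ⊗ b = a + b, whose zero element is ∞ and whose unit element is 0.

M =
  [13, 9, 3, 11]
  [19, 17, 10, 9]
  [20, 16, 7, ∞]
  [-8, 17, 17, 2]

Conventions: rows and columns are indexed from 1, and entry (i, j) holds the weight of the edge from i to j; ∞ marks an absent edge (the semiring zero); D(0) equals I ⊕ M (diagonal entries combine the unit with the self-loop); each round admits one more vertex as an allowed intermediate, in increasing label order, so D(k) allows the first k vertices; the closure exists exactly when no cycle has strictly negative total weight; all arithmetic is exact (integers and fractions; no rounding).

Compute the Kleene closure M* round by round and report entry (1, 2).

D(0):
  [0, 9, 3, 11]
  [19, 0, 10, 9]
  [20, 16, 0, ∞]
  [-8, 17, 17, 0]
D(1):
  [0, 9, 3, 11]
  [19, 0, 10, 9]
  [20, 16, 0, 31]
  [-8, 1, -5, 0]
D(2):
  [0, 9, 3, 11]
  [19, 0, 10, 9]
  [20, 16, 0, 25]
  [-8, 1, -5, 0]
D(3):
  [0, 9, 3, 11]
  [19, 0, 10, 9]
  [20, 16, 0, 25]
  [-8, 1, -5, 0]
D(4):
  [0, 9, 3, 11]
  [1, 0, 4, 9]
  [17, 16, 0, 25]
  [-8, 1, -5, 0]
Answer: M*[1][2] = 9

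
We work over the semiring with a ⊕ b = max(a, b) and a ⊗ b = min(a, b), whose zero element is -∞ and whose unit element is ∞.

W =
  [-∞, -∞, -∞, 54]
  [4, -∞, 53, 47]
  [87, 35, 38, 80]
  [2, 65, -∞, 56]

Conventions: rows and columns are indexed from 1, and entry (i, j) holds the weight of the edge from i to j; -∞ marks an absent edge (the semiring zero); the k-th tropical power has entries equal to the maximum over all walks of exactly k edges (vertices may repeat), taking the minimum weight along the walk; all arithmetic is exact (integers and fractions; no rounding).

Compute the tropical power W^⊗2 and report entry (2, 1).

W^⊗2:
  [2, 54, -∞, 54]
  [53, 47, 38, 53]
  [38, 65, 38, 56]
  [4, 56, 53, 56]
Key observation: the optimum is the walk 2->3->1, with weight 53 min 87 = 53.
Optimal value attained by: walk 2->3->1.
Answer: (W^⊗2)[2][1] = 53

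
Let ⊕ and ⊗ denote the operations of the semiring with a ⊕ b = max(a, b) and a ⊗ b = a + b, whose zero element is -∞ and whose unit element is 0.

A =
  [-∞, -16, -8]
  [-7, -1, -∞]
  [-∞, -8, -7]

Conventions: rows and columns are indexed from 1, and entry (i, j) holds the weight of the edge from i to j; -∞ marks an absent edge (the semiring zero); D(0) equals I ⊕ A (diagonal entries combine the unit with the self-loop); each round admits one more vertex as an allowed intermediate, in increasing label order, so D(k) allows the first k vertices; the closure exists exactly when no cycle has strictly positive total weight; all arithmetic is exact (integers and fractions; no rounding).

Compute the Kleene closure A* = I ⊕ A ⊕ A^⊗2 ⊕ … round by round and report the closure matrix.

D(0):
  [0, -16, -8]
  [-7, 0, -∞]
  [-∞, -8, 0]
D(1):
  [0, -16, -8]
  [-7, 0, -15]
  [-∞, -8, 0]
D(2):
  [0, -16, -8]
  [-7, 0, -15]
  [-15, -8, 0]
D(3):
  [0, -16, -8]
  [-7, 0, -15]
  [-15, -8, 0]
Answer: A* = [[0, -16, -8], [-7, 0, -15], [-15, -8, 0]]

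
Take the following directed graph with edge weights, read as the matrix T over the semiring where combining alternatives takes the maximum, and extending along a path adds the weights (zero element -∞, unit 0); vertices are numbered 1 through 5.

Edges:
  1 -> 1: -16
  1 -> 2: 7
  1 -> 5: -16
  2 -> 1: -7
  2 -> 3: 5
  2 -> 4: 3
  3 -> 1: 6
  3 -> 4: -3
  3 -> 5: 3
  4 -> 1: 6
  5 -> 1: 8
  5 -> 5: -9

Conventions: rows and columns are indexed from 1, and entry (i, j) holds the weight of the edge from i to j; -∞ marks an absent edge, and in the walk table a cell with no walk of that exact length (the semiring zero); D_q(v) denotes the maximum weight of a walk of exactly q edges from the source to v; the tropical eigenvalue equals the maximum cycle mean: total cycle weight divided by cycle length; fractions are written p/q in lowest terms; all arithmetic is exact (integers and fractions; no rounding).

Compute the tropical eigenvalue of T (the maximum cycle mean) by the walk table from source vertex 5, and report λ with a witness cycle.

q=0: [-∞, -∞, -∞, -∞, 0]
q=1: [8, -∞, -∞, -∞, -9]
q=2: [-1, 15, -∞, -∞, -8]
q=3: [8, 6, 20, 18, -17]
q=4: [26, 15, 11, 17, 23]
q=5: [31, 33, 20, 18, 14]
Optimal cycle mean attained by: cycle 1->2->3->1, total 7 + 5 + 6, length 3.
Answer: λ = 6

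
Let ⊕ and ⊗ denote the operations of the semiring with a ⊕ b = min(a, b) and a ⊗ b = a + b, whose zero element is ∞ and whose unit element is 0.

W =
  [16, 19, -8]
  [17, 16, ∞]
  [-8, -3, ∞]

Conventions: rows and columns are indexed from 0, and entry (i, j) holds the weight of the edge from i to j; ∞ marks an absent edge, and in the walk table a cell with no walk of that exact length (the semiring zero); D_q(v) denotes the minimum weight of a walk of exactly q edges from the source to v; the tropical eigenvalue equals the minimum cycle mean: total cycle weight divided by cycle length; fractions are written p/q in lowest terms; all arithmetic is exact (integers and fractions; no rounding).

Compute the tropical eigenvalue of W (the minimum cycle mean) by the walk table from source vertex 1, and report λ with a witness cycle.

q=0: [∞, 0, ∞]
q=1: [17, 16, ∞]
q=2: [33, 32, 9]
q=3: [1, 6, 25]
Optimal cycle mean attained by: cycle 0->2->0, total (-8) + (-8), length 2.
Answer: λ = -8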